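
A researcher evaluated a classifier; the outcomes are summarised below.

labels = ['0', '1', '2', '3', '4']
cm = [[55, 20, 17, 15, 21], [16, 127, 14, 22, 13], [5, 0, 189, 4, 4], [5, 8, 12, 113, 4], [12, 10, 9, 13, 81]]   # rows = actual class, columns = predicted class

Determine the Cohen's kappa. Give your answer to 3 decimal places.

0.640

Observed agreement pₒ = trace/N = 565/789 = 0.7161
Expected agreement pₑ = Σ (rowᵢ·colᵢ)/N² = (128·93 + 192·165 + 202·241 + 142·167 + 125·123)/789² = 0.2110
κ = (pₒ − pₑ)/(1 − pₑ) = (0.7161 − 0.2110)/(1 − 0.2110) = 0.640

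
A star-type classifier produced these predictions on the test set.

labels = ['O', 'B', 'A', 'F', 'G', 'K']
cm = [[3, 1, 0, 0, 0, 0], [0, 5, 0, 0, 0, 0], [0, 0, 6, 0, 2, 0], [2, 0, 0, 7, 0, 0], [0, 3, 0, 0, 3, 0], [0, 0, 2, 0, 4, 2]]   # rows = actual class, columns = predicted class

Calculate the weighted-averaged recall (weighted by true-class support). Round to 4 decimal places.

Per-class recall (TP/(TP+FN)):
  O: TP=3, FN=1+0+0+0+0=1 → 3/4 = 0.75000
  B: TP=5, FN=0+0+0+0+0=0 → 5/5 = 1.00000
  A: TP=6, FN=0+0+0+2+0=2 → 6/8 = 0.75000
  F: TP=7, FN=2+0+0+0+0=2 → 7/9 = 0.77778
  G: TP=3, FN=0+3+0+0+0=3 → 3/6 = 0.50000
  K: TP=2, FN=0+0+2+0+4=6 → 2/8 = 0.25000
Weighted-recall = Σ (supportᵢ/N)·recallᵢ with N=40: (4/40)·0.75000 + (5/40)·1.00000 + (8/40)·0.75000 + (9/40)·0.77778 + (6/40)·0.50000 + (8/40)·0.25000 = 0.6500

0.6500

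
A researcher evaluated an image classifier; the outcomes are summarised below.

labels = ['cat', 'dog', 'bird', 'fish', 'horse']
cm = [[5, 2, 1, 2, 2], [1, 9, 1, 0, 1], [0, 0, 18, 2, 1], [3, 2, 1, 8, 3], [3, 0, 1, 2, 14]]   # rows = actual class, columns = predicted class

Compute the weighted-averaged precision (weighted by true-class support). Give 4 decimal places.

Per-class precision (TP/(TP+FP)):
  cat: TP=5, FP=1+0+3+3=7 → 5/12 = 0.41667
  dog: TP=9, FP=2+0+2+0=4 → 9/13 = 0.69231
  bird: TP=18, FP=1+1+1+1=4 → 18/22 = 0.81818
  fish: TP=8, FP=2+0+2+2=6 → 8/14 = 0.57143
  horse: TP=14, FP=2+1+1+3=7 → 14/21 = 0.66667
Weighted-precision = Σ (supportᵢ/N)·precisionᵢ with N=82: (12/82)·0.41667 + (12/82)·0.69231 + (21/82)·0.81818 + (17/82)·0.57143 + (20/82)·0.66667 = 0.6529

0.6529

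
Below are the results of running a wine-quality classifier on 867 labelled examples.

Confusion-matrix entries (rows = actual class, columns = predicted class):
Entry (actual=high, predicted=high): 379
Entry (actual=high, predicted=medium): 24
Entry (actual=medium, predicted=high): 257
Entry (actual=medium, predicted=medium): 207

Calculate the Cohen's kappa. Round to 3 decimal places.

Observed agreement pₒ = trace/N = 586/867 = 0.6759
Expected agreement pₑ = Σ (rowᵢ·colᵢ)/N² = (403·636 + 464·231)/867² = 0.4836
κ = (pₒ − pₑ)/(1 − pₑ) = (0.6759 − 0.4836)/(1 − 0.4836) = 0.372

0.372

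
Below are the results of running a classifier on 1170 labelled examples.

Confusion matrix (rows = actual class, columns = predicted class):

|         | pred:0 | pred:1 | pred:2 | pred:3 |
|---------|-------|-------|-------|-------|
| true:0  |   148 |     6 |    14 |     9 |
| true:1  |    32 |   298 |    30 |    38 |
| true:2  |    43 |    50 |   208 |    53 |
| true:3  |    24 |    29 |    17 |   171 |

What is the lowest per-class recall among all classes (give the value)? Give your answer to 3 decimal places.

Per-class recall (TP/(TP+FN)):
  0: TP=148, FN=6+14+9=29 → 148/177 = 0.8362
  1: TP=298, FN=32+30+38=100 → 298/398 = 0.7487
  2: TP=208, FN=43+50+53=146 → 208/354 = 0.5876
  3: TP=171, FN=24+29+17=70 → 171/241 = 0.7095
Lowest is class '2' with recall = 0.588.

0.588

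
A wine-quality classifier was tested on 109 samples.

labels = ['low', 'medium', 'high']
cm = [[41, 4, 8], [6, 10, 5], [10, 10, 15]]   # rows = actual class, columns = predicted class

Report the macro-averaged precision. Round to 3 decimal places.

0.557

Per-class precision (TP/(TP+FP)):
  low: TP=41, FP=6+10=16 → 41/57 = 0.7193
  medium: TP=10, FP=4+10=14 → 10/24 = 0.4167
  high: TP=15, FP=8+5=13 → 15/28 = 0.5357
Macro-precision = mean = (0.7193 + 0.4167 + 0.5357) / 3 = 0.557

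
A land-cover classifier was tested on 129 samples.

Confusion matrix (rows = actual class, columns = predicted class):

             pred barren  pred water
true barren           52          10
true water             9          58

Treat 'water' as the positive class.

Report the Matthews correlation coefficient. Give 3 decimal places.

0.705

MCC = (TP·TN − FP·FN) / √((TP+FP)(TP+FN)(TN+FP)(TN+FN))
Numerator = 58·52 − 10·9 = 2926
Denominator = √(68·67·62·61) = √17230792 = 4150.9989
MCC = 2926 / 4150.9989 = 0.705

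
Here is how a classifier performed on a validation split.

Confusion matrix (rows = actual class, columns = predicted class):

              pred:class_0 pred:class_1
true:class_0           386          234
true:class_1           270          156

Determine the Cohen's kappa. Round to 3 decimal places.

Observed agreement pₒ = trace/N = 542/1046 = 0.5182
Expected agreement pₑ = Σ (rowᵢ·colᵢ)/N² = (620·656 + 426·390)/1046² = 0.5236
κ = (pₒ − pₑ)/(1 − pₑ) = (0.5182 − 0.5236)/(1 − 0.5236) = -0.011

-0.011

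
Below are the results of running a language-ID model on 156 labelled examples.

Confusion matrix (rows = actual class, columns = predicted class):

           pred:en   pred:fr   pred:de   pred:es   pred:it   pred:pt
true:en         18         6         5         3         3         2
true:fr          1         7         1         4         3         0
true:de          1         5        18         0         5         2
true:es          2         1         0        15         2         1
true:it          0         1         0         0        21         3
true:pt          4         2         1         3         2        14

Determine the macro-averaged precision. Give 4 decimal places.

0.5917

Per-class precision (TP/(TP+FP)):
  en: TP=18, FP=1+1+2+0+4=8 → 18/26 = 0.69231
  fr: TP=7, FP=6+5+1+1+2=15 → 7/22 = 0.31818
  de: TP=18, FP=5+1+0+0+1=7 → 18/25 = 0.72000
  es: TP=15, FP=3+4+0+0+3=10 → 15/25 = 0.60000
  it: TP=21, FP=3+3+5+2+2=15 → 21/36 = 0.58333
  pt: TP=14, FP=2+0+2+1+3=8 → 14/22 = 0.63636
Macro-precision = mean = (0.69231 + 0.31818 + 0.72000 + 0.60000 + 0.58333 + 0.63636) / 6 = 0.5917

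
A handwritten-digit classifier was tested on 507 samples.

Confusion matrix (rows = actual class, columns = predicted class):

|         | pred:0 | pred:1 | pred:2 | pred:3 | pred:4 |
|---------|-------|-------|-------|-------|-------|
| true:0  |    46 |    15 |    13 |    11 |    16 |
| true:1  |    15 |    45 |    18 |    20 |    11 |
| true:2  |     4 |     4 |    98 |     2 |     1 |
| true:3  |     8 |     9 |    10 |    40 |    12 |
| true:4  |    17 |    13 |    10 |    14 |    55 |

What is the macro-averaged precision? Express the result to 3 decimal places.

0.546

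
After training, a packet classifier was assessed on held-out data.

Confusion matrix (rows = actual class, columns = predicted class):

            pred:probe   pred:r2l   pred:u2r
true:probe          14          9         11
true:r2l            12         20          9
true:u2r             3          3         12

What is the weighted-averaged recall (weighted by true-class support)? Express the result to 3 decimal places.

Per-class recall (TP/(TP+FN)):
  probe: TP=14, FN=9+11=20 → 14/34 = 0.4118
  r2l: TP=20, FN=12+9=21 → 20/41 = 0.4878
  u2r: TP=12, FN=3+3=6 → 12/18 = 0.6667
Weighted-recall = Σ (supportᵢ/N)·recallᵢ with N=93: (34/93)·0.4118 + (41/93)·0.4878 + (18/93)·0.6667 = 0.495

0.495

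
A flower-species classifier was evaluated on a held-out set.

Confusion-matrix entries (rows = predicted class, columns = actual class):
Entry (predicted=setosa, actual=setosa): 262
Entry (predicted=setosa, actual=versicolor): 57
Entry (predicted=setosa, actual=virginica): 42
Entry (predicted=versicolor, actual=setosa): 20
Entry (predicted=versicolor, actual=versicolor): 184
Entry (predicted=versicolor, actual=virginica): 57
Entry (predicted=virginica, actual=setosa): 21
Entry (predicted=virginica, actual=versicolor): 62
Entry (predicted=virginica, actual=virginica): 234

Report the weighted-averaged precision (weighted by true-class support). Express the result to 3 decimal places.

Per-class precision (TP/(TP+FP)):
  setosa: TP=262, FP=57+42=99 → 262/361 = 0.7258
  versicolor: TP=184, FP=20+57=77 → 184/261 = 0.7050
  virginica: TP=234, FP=21+62=83 → 234/317 = 0.7382
Weighted-precision = Σ (supportᵢ/N)·precisionᵢ with N=939: (303/939)·0.7258 + (303/939)·0.7050 + (333/939)·0.7382 = 0.723

0.723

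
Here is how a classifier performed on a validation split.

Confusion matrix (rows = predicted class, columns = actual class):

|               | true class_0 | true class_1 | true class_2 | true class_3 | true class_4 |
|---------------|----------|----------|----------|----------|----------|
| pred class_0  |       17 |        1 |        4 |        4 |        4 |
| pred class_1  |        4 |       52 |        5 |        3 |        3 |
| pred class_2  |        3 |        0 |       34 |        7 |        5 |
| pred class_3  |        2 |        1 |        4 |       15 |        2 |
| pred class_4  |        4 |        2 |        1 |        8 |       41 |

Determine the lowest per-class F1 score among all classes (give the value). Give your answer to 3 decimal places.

Per-class F1 score (2·TP/(2·TP+FP+FN)):
  class_0: TP=17, FP=1+4+4+4=13, FN=4+3+2+4=13 → 34/60 = 0.5667
  class_1: TP=52, FP=4+5+3+3=15, FN=1+0+1+2=4 → 104/123 = 0.8455
  class_2: TP=34, FP=3+0+7+5=15, FN=4+5+4+1=14 → 68/97 = 0.7010
  class_3: TP=15, FP=2+1+4+2=9, FN=4+3+7+8=22 → 30/61 = 0.4918
  class_4: TP=41, FP=4+2+1+8=15, FN=4+3+5+2=14 → 82/111 = 0.7387
Lowest is class 'class_3' with F1 score = 0.492.

0.492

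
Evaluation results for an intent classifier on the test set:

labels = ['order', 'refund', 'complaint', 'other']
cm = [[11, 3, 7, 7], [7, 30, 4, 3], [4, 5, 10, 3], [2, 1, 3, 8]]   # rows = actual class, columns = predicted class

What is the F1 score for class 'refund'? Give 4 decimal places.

F1 score = 2·TP/(2·TP+FP+FN).
refund: TP=30, FP=3+5+1=9, FN=7+4+3=14 → 60/83 = 0.72289

0.7229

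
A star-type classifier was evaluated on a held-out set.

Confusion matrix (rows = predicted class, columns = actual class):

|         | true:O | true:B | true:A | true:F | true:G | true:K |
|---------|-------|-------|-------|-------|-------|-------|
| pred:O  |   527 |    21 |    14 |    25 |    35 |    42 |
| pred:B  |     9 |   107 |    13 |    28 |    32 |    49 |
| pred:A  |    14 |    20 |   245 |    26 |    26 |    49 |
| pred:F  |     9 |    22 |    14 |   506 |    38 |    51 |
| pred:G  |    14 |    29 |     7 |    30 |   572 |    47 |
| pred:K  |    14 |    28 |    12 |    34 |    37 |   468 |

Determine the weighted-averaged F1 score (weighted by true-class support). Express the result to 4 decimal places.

Per-class F1 score (2·TP/(2·TP+FP+FN)):
  O: TP=527, FP=21+14+25+35+42=137, FN=9+14+9+14+14=60 → 1054/1251 = 0.84253
  B: TP=107, FP=9+13+28+32+49=131, FN=21+20+22+29+28=120 → 214/465 = 0.46022
  A: TP=245, FP=14+20+26+26+49=135, FN=14+13+14+7+12=60 → 490/685 = 0.71533
  F: TP=506, FP=9+22+14+38+51=134, FN=25+28+26+30+34=143 → 1012/1289 = 0.78510
  G: TP=572, FP=14+29+7+30+47=127, FN=35+32+26+38+37=168 → 1144/1439 = 0.79500
  K: TP=468, FP=14+28+12+34+37=125, FN=42+49+49+51+47=238 → 936/1299 = 0.72055
Weighted-F1 score = Σ (supportᵢ/N)·F1 scoreᵢ with N=3214: (587/3214)·0.84253 + (227/3214)·0.46022 + (305/3214)·0.71533 + (649/3214)·0.78510 + (740/3214)·0.79500 + (706/3214)·0.72055 = 0.7541

0.7541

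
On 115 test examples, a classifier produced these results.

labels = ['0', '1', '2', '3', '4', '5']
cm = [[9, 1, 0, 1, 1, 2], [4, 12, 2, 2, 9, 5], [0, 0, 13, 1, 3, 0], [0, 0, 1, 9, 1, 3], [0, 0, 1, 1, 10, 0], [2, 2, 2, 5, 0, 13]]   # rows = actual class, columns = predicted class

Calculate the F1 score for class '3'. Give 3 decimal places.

0.545

F1 score = 2·TP/(2·TP+FP+FN).
3: TP=9, FP=1+2+1+1+5=10, FN=0+0+1+1+3=5 → 18/33 = 0.5455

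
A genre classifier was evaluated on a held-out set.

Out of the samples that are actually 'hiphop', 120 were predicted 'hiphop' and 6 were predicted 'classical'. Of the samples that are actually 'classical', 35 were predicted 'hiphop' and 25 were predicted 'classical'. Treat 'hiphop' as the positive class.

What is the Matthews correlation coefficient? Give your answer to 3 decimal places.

0.463

MCC = (TP·TN − FP·FN) / √((TP+FP)(TP+FN)(TN+FP)(TN+FN))
Numerator = 120·25 − 35·6 = 2790
Denominator = √(155·126·60·31) = √36325800 = 6027.0888
MCC = 2790 / 6027.0888 = 0.463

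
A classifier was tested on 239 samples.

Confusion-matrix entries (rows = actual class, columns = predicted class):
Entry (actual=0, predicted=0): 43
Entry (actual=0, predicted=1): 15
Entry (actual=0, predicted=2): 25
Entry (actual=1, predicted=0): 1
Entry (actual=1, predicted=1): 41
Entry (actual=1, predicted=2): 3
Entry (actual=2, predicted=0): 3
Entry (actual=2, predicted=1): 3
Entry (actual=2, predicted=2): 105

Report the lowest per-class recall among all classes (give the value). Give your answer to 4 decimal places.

0.5181

Per-class recall (TP/(TP+FN)):
  0: TP=43, FN=15+25=40 → 43/83 = 0.51807
  1: TP=41, FN=1+3=4 → 41/45 = 0.91111
  2: TP=105, FN=3+3=6 → 105/111 = 0.94595
Lowest is class '0' with recall = 0.5181.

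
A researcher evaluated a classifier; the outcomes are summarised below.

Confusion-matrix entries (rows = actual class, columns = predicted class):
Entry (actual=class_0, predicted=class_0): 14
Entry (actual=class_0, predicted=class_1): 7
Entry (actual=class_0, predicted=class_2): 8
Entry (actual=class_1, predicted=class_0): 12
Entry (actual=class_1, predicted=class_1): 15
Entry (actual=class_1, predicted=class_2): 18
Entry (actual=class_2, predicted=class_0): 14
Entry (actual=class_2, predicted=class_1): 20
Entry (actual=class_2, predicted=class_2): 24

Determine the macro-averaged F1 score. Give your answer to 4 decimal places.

0.3984

Per-class F1 score (2·TP/(2·TP+FP+FN)):
  class_0: TP=14, FP=12+14=26, FN=7+8=15 → 28/69 = 0.40580
  class_1: TP=15, FP=7+20=27, FN=12+18=30 → 30/87 = 0.34483
  class_2: TP=24, FP=8+18=26, FN=14+20=34 → 48/108 = 0.44444
Macro-F1 score = mean = (0.40580 + 0.34483 + 0.44444) / 3 = 0.3984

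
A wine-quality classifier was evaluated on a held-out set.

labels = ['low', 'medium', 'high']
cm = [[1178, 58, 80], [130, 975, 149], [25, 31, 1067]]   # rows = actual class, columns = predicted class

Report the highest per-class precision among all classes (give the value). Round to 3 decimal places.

Per-class precision (TP/(TP+FP)):
  low: TP=1178, FP=130+25=155 → 1178/1333 = 0.8837
  medium: TP=975, FP=58+31=89 → 975/1064 = 0.9164
  high: TP=1067, FP=80+149=229 → 1067/1296 = 0.8233
Highest is class 'medium' with precision = 0.916.

0.916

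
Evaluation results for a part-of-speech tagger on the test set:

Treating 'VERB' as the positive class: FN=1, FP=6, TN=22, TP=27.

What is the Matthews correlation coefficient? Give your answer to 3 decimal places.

0.762

MCC = (TP·TN − FP·FN) / √((TP+FP)(TP+FN)(TN+FP)(TN+FN))
Numerator = 27·22 − 6·1 = 588
Denominator = √(33·28·28·23) = √595056 = 771.3987
MCC = 588 / 771.3987 = 0.762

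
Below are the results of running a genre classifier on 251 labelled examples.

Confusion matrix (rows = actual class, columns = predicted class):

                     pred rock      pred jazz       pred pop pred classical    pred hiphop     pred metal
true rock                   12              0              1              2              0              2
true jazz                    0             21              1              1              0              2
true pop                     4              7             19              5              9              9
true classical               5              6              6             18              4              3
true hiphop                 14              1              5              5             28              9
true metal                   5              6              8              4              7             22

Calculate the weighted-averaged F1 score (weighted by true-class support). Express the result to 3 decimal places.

0.474

Per-class F1 score (2·TP/(2·TP+FP+FN)):
  rock: TP=12, FP=0+4+5+14+5=28, FN=0+1+2+0+2=5 → 24/57 = 0.4211
  jazz: TP=21, FP=0+7+6+1+6=20, FN=0+1+1+0+2=4 → 42/66 = 0.6364
  pop: TP=19, FP=1+1+6+5+8=21, FN=4+7+5+9+9=34 → 38/93 = 0.4086
  classical: TP=18, FP=2+1+5+5+4=17, FN=5+6+6+4+3=24 → 36/77 = 0.4675
  hiphop: TP=28, FP=0+0+9+4+7=20, FN=14+1+5+5+9=34 → 56/110 = 0.5091
  metal: TP=22, FP=2+2+9+3+9=25, FN=5+6+8+4+7=30 → 44/99 = 0.4444
Weighted-F1 score = Σ (supportᵢ/N)·F1 scoreᵢ with N=251: (17/251)·0.4211 + (25/251)·0.6364 + (53/251)·0.4086 + (42/251)·0.4675 + (62/251)·0.5091 + (52/251)·0.4444 = 0.474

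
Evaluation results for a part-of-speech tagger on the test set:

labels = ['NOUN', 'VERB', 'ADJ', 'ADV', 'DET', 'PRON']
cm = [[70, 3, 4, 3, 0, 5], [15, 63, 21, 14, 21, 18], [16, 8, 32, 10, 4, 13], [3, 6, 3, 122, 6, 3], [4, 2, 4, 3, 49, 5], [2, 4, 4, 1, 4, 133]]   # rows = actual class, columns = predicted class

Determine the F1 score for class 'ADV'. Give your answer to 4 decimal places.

0.8243

Take TP from the diagonal, FP from the rest of the 'ADV' prediction marginal, FN from the rest of the 'ADV' actual marginal.
F1 score = 2·TP/(2·TP+FP+FN).
ADV: TP=122, FP=3+14+10+3+1=31, FN=3+6+3+6+3=21 → 244/296 = 0.82432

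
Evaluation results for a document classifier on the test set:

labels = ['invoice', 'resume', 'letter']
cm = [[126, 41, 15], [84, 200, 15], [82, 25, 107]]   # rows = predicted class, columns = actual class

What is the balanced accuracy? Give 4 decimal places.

0.6548

Balanced accuracy = mean of per-class recall.
  invoice: recall = 126/292 = 0.43151
  resume: recall = 200/266 = 0.75188
  letter: recall = 107/137 = 0.78102
Mean = (0.43151 + 0.75188 + 0.78102) / 3 = 0.6548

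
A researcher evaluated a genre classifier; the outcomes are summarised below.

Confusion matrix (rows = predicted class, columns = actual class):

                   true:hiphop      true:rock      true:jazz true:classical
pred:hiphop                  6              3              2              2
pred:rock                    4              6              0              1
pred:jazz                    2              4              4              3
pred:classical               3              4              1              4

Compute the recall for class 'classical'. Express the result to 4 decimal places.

Treat 'classical' as positive and all other classes as negative.
recall = TP/(TP+FN).
classical: TP=4, FN=2+1+3=6 → 4/10 = 0.40000

0.4000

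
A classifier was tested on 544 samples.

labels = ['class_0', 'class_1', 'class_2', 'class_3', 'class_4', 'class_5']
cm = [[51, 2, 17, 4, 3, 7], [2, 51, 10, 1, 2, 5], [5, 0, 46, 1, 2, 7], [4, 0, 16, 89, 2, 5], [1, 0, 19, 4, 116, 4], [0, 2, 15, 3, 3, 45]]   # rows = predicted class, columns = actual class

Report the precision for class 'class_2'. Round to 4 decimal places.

0.7541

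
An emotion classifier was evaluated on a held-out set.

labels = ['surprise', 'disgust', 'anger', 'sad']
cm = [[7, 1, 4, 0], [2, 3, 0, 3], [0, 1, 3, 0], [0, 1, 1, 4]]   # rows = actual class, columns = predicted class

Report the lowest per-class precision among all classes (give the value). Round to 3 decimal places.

0.375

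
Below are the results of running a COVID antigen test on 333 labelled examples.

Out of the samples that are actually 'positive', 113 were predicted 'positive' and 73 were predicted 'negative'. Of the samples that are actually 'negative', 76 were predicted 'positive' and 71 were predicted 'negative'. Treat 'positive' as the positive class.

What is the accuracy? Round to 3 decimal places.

0.553

Accuracy = (TP+TN)/N = (113+71)/333 = 0.553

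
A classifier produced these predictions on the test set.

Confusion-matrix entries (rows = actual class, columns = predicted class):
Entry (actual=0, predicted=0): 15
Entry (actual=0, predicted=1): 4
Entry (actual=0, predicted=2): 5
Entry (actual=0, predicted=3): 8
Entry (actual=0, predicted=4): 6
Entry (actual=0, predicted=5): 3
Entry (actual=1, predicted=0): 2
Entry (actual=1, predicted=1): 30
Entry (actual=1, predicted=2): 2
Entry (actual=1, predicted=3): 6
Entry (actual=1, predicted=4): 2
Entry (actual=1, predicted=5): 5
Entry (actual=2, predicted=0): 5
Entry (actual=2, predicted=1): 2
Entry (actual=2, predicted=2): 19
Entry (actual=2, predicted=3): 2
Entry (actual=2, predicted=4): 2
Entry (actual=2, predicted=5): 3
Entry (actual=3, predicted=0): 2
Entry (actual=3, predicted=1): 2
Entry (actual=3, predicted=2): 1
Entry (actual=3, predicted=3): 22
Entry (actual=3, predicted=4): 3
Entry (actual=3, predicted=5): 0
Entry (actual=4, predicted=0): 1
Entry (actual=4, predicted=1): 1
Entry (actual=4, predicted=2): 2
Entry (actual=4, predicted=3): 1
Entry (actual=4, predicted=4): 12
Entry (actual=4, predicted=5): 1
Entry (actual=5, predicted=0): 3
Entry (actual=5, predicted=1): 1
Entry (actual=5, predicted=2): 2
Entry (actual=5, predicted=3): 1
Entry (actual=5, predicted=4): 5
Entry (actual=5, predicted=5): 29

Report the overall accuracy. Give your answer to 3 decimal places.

0.605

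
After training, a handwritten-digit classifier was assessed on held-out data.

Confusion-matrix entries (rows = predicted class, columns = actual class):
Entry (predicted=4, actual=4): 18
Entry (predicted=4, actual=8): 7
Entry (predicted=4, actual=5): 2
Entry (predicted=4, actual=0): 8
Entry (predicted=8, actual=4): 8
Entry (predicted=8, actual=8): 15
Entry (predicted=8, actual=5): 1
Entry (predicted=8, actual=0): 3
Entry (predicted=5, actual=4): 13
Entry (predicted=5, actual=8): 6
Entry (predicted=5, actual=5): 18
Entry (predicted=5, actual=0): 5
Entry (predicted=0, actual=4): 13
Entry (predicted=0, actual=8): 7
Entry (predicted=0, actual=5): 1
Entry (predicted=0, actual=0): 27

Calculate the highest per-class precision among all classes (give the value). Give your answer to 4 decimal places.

Per-class precision (TP/(TP+FP)):
  4: TP=18, FP=7+2+8=17 → 18/35 = 0.51429
  8: TP=15, FP=8+1+3=12 → 15/27 = 0.55556
  5: TP=18, FP=13+6+5=24 → 18/42 = 0.42857
  0: TP=27, FP=13+7+1=21 → 27/48 = 0.56250
Highest is class '0' with precision = 0.5625.

0.5625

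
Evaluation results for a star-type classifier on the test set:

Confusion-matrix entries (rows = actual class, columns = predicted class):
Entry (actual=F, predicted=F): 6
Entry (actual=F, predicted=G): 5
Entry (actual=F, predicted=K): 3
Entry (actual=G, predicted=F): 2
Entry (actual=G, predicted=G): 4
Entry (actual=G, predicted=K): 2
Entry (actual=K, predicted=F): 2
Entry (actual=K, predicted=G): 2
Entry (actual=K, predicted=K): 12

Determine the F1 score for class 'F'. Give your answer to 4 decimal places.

Take TP from the diagonal, FP from the rest of the 'F' prediction marginal, FN from the rest of the 'F' actual marginal.
F1 score = 2·TP/(2·TP+FP+FN).
F: TP=6, FP=2+2=4, FN=5+3=8 → 12/24 = 0.50000

0.5000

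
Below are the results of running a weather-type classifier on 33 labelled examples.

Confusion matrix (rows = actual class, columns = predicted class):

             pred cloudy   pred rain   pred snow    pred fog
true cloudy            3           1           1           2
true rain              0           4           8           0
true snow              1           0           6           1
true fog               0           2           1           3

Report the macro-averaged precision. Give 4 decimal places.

0.5491

Per-class precision (TP/(TP+FP)):
  cloudy: TP=3, FP=0+1+0=1 → 3/4 = 0.75000
  rain: TP=4, FP=1+0+2=3 → 4/7 = 0.57143
  snow: TP=6, FP=1+8+1=10 → 6/16 = 0.37500
  fog: TP=3, FP=2+0+1=3 → 3/6 = 0.50000
Macro-precision = mean = (0.75000 + 0.57143 + 0.37500 + 0.50000) / 4 = 0.5491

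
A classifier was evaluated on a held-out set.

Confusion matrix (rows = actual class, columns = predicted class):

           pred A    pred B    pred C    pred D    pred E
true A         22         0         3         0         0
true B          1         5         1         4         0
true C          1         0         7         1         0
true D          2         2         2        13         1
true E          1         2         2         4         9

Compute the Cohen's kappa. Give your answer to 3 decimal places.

Observed agreement pₒ = trace/N = 56/83 = 0.6747
Expected agreement pₑ = Σ (rowᵢ·colᵢ)/N² = (25·27 + 11·9 + 9·15 + 20·22 + 18·10)/83² = 0.2219
κ = (pₒ − pₑ)/(1 − pₑ) = (0.6747 − 0.2219)/(1 − 0.2219) = 0.582

0.582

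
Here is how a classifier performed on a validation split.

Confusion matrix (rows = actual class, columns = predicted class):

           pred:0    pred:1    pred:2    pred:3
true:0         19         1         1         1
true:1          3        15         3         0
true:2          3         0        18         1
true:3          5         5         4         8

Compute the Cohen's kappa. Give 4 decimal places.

0.5862

Observed agreement pₒ = trace/N = 60/87 = 0.68966
Expected agreement pₑ = Σ (rowᵢ·colᵢ)/N² = (22·30 + 21·21 + 22·26 + 22·10)/87² = 0.25010
κ = (pₒ − pₑ)/(1 − pₑ) = (0.68966 − 0.25010)/(1 − 0.25010) = 0.5862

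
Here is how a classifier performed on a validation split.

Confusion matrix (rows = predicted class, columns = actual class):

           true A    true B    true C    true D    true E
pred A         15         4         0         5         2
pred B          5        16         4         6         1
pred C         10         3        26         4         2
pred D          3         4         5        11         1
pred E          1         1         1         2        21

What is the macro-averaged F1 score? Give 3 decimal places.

Per-class F1 score (2·TP/(2·TP+FP+FN)):
  A: TP=15, FP=4+0+5+2=11, FN=5+10+3+1=19 → 30/60 = 0.5000
  B: TP=16, FP=5+4+6+1=16, FN=4+3+4+1=12 → 32/60 = 0.5333
  C: TP=26, FP=10+3+4+2=19, FN=0+4+5+1=10 → 52/81 = 0.6420
  D: TP=11, FP=3+4+5+1=13, FN=5+6+4+2=17 → 22/52 = 0.4231
  E: TP=21, FP=1+1+1+2=5, FN=2+1+2+1=6 → 42/53 = 0.7925
Macro-F1 score = mean = (0.5000 + 0.5333 + 0.6420 + 0.4231 + 0.7925) / 5 = 0.578

0.578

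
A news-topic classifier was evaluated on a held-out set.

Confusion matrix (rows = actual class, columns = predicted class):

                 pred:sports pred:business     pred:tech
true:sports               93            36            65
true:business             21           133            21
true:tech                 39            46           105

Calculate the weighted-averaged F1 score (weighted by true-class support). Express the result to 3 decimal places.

0.587

Per-class F1 score (2·TP/(2·TP+FP+FN)):
  sports: TP=93, FP=21+39=60, FN=36+65=101 → 186/347 = 0.5360
  business: TP=133, FP=36+46=82, FN=21+21=42 → 266/390 = 0.6821
  tech: TP=105, FP=65+21=86, FN=39+46=85 → 210/381 = 0.5512
Weighted-F1 score = Σ (supportᵢ/N)·F1 scoreᵢ with N=559: (194/559)·0.5360 + (175/559)·0.6821 + (190/559)·0.5512 = 0.587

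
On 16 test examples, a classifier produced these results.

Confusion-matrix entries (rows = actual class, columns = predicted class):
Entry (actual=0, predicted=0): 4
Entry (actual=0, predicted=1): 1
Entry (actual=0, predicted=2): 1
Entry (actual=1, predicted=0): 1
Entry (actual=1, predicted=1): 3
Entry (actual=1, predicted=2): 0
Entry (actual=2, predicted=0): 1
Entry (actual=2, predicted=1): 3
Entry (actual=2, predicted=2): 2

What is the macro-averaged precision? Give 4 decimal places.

Per-class precision (TP/(TP+FP)):
  0: TP=4, FP=1+1=2 → 4/6 = 0.66667
  1: TP=3, FP=1+3=4 → 3/7 = 0.42857
  2: TP=2, FP=1+0=1 → 2/3 = 0.66667
Macro-precision = mean = (0.66667 + 0.42857 + 0.66667) / 3 = 0.5873

0.5873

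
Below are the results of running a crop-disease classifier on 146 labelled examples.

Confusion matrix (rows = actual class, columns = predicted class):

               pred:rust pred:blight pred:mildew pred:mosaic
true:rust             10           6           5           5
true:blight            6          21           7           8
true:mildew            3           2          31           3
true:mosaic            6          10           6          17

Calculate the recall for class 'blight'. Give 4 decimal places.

0.5000

Take TP from the diagonal, FP from the rest of the 'blight' prediction marginal, FN from the rest of the 'blight' actual marginal.
recall = TP/(TP+FN).
blight: TP=21, FN=6+7+8=21 → 21/42 = 0.50000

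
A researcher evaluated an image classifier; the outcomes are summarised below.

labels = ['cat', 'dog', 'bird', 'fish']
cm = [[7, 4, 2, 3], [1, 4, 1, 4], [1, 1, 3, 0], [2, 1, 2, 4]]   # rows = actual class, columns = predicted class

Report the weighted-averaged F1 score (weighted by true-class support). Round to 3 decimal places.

Per-class F1 score (2·TP/(2·TP+FP+FN)):
  cat: TP=7, FP=1+1+2=4, FN=4+2+3=9 → 14/27 = 0.5185
  dog: TP=4, FP=4+1+1=6, FN=1+1+4=6 → 8/20 = 0.4000
  bird: TP=3, FP=2+1+2=5, FN=1+1+0=2 → 6/13 = 0.4615
  fish: TP=4, FP=3+4+0=7, FN=2+1+2=5 → 8/20 = 0.4000
Weighted-F1 score = Σ (supportᵢ/N)·F1 scoreᵢ with N=40: (16/40)·0.5185 + (10/40)·0.4000 + (5/40)·0.4615 + (9/40)·0.4000 = 0.455

0.455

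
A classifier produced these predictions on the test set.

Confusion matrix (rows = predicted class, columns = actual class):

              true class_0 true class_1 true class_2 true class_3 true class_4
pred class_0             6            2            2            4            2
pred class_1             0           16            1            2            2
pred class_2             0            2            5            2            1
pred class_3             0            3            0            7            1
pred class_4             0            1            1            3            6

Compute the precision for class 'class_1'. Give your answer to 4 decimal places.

Treat 'class_1' as positive and all other classes as negative.
precision = TP/(TP+FP).
class_1: TP=16, FP=0+1+2+2=5 → 16/21 = 0.76190

0.7619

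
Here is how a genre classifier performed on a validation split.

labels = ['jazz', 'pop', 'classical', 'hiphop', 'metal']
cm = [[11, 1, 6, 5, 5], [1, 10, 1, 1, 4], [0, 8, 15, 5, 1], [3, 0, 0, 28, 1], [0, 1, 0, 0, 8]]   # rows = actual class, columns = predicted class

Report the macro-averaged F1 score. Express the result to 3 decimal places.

Per-class F1 score (2·TP/(2·TP+FP+FN)):
  jazz: TP=11, FP=1+0+3+0=4, FN=1+6+5+5=17 → 22/43 = 0.5116
  pop: TP=10, FP=1+8+0+1=10, FN=1+1+1+4=7 → 20/37 = 0.5405
  classical: TP=15, FP=6+1+0+0=7, FN=0+8+5+1=14 → 30/51 = 0.5882
  hiphop: TP=28, FP=5+1+5+0=11, FN=3+0+0+1=4 → 56/71 = 0.7887
  metal: TP=8, FP=5+4+1+1=11, FN=0+1+0+0=1 → 16/28 = 0.5714
Macro-F1 score = mean = (0.5116 + 0.5405 + 0.5882 + 0.7887 + 0.5714) / 5 = 0.600

0.600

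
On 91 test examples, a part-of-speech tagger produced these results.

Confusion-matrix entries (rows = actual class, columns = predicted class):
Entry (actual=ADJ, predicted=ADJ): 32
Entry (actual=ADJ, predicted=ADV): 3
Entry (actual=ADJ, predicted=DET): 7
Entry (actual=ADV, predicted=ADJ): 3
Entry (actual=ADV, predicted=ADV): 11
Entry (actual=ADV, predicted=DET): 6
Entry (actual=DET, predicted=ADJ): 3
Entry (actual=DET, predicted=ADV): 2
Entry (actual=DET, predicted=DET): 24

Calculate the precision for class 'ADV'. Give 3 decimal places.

0.688

Treat 'ADV' as positive and all other classes as negative.
precision = TP/(TP+FP).
ADV: TP=11, FP=3+2=5 → 11/16 = 0.6875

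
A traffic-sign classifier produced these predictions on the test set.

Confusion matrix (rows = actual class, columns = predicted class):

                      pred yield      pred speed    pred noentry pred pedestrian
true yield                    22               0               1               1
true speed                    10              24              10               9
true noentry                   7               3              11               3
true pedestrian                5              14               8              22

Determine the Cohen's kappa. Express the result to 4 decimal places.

Observed agreement pₒ = trace/N = 79/150 = 0.52667
Expected agreement pₑ = Σ (rowᵢ·colᵢ)/N² = (24·44 + 53·41 + 24·30 + 49·35)/150² = 0.25173
κ = (pₒ − pₑ)/(1 − pₑ) = (0.52667 − 0.25173)/(1 − 0.25173) = 0.3674

0.3674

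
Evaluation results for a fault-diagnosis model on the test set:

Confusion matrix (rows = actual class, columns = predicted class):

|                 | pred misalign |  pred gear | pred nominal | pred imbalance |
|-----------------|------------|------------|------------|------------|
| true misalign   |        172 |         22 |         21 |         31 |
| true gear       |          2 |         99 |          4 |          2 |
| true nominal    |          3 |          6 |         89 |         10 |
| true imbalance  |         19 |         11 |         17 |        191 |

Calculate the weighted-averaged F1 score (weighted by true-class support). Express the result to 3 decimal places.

0.788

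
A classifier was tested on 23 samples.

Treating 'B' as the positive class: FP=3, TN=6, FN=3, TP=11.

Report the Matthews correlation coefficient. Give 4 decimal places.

0.4524

MCC = (TP·TN − FP·FN) / √((TP+FP)(TP+FN)(TN+FP)(TN+FN))
Numerator = 11·6 − 3·3 = 57
Denominator = √(14·14·9·9) = √15876 = 126.0000
MCC = 57 / 126.0000 = 0.4524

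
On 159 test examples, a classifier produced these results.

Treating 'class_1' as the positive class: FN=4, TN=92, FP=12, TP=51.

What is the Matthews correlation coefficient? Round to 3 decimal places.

MCC = (TP·TN − FP·FN) / √((TP+FP)(TP+FN)(TN+FP)(TN+FN))
Numerator = 51·92 − 12·4 = 4644
Denominator = √(63·55·104·96) = √34594560 = 5881.7140
MCC = 4644 / 5881.7140 = 0.790

0.790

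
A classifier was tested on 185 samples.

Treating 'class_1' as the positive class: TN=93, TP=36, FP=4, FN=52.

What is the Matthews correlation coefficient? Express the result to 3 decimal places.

0.446

MCC = (TP·TN − FP·FN) / √((TP+FP)(TP+FN)(TN+FP)(TN+FN))
Numerator = 36·93 − 4·52 = 3140
Denominator = √(40·88·97·145) = √49508800 = 7036.2490
MCC = 3140 / 7036.2490 = 0.446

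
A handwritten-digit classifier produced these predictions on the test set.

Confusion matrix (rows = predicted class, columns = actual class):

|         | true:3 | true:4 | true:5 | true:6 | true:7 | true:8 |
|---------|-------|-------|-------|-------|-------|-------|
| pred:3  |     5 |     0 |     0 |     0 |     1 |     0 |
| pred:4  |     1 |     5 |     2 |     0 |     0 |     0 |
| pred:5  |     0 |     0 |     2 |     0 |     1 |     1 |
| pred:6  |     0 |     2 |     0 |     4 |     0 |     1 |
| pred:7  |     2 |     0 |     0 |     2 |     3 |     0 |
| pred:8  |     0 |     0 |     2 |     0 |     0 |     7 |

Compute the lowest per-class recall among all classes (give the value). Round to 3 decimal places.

0.333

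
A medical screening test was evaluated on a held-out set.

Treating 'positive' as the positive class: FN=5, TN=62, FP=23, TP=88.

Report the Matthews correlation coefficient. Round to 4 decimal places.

MCC = (TP·TN − FP·FN) / √((TP+FP)(TP+FN)(TN+FP)(TN+FN))
Numerator = 88·62 − 23·5 = 5341
Denominator = √(111·93·85·67) = √58789485 = 7667.4301
MCC = 5341 / 7667.4301 = 0.6966

0.6966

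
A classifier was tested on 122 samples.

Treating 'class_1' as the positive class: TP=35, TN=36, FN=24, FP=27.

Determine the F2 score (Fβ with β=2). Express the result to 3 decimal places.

Fβ = (1+β²)·TP / ((1+β²)·TP + β²·FN + FP), with β²=4
= 5·35 / (5·35 + 4·24 + 27) = 0.587

0.587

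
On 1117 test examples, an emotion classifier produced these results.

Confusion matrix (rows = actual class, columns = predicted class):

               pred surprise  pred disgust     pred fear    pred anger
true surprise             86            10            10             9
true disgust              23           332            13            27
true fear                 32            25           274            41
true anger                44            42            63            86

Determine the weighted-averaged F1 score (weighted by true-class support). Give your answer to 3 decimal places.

0.691

Per-class F1 score (2·TP/(2·TP+FP+FN)):
  surprise: TP=86, FP=23+32+44=99, FN=10+10+9=29 → 172/300 = 0.5733
  disgust: TP=332, FP=10+25+42=77, FN=23+13+27=63 → 664/804 = 0.8259
  fear: TP=274, FP=10+13+63=86, FN=32+25+41=98 → 548/732 = 0.7486
  anger: TP=86, FP=9+27+41=77, FN=44+42+63=149 → 172/398 = 0.4322
Weighted-F1 score = Σ (supportᵢ/N)·F1 scoreᵢ with N=1117: (115/1117)·0.5733 + (395/1117)·0.8259 + (372/1117)·0.7486 + (235/1117)·0.4322 = 0.691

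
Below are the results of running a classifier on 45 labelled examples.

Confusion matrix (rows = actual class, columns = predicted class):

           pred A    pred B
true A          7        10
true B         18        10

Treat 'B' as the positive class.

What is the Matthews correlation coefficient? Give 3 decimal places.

-0.225

MCC = (TP·TN − FP·FN) / √((TP+FP)(TP+FN)(TN+FP)(TN+FN))
Numerator = 10·7 − 10·18 = -110
Denominator = √(20·28·17·25) = √238000 = 487.8524
MCC = -110 / 487.8524 = -0.225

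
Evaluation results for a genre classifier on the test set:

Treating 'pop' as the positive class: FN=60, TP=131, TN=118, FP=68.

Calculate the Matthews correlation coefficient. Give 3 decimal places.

MCC = (TP·TN − FP·FN) / √((TP+FP)(TP+FN)(TN+FP)(TN+FN))
Numerator = 131·118 − 68·60 = 11378
Denominator = √(199·191·186·178) = √1258401972 = 35473.9619
MCC = 11378 / 35473.9619 = 0.321

0.321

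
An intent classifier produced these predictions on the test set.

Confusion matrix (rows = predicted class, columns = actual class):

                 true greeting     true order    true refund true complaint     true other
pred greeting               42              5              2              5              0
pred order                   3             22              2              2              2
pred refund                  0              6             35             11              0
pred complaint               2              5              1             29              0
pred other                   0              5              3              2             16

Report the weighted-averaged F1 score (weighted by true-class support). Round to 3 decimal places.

0.712

Per-class F1 score (2·TP/(2·TP+FP+FN)):
  greeting: TP=42, FP=5+2+5+0=12, FN=3+0+2+0=5 → 84/101 = 0.8317
  order: TP=22, FP=3+2+2+2=9, FN=5+6+5+5=21 → 44/74 = 0.5946
  refund: TP=35, FP=0+6+11+0=17, FN=2+2+1+3=8 → 70/95 = 0.7368
  complaint: TP=29, FP=2+5+1+0=8, FN=5+2+11+2=20 → 58/86 = 0.6744
  other: TP=16, FP=0+5+3+2=10, FN=0+2+0+0=2 → 32/44 = 0.7273
Weighted-F1 score = Σ (supportᵢ/N)·F1 scoreᵢ with N=200: (47/200)·0.8317 + (43/200)·0.5946 + (43/200)·0.7368 + (49/200)·0.6744 + (18/200)·0.7273 = 0.712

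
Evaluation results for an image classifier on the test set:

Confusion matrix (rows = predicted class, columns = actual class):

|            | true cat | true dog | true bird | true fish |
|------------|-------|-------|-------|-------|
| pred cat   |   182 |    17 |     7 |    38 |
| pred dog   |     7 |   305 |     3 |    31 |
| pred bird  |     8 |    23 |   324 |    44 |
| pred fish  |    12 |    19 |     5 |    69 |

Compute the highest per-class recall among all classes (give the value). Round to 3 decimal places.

0.956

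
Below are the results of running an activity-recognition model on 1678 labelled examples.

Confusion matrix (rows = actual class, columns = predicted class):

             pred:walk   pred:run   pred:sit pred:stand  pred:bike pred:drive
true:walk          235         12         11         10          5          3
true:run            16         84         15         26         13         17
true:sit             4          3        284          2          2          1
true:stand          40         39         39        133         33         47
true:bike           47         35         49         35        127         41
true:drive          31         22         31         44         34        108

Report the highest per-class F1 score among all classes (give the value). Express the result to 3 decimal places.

Per-class F1 score (2·TP/(2·TP+FP+FN)):
  walk: TP=235, FP=16+4+40+47+31=138, FN=12+11+10+5+3=41 → 470/649 = 0.7242
  run: TP=84, FP=12+3+39+35+22=111, FN=16+15+26+13+17=87 → 168/366 = 0.4590
  sit: TP=284, FP=11+15+39+49+31=145, FN=4+3+2+2+1=12 → 568/725 = 0.7834
  stand: TP=133, FP=10+26+2+35+44=117, FN=40+39+39+33+47=198 → 266/581 = 0.4578
  bike: TP=127, FP=5+13+2+33+34=87, FN=47+35+49+35+41=207 → 254/548 = 0.4635
  drive: TP=108, FP=3+17+1+47+41=109, FN=31+22+31+44+34=162 → 216/487 = 0.4435
Highest is class 'sit' with F1 score = 0.783.

0.783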